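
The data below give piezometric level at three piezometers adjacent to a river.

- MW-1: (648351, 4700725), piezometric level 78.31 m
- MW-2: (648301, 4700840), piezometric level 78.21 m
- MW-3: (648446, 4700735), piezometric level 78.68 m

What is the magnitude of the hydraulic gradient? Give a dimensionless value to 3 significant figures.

0.00389

With h = a·x + b·y + c and MW-1 as origin, the differences give:
  (-50)·a + 115·b = -0.10
  95·a + 10·b = +0.37
Eliminate b (×10 and ×115, subtract): -11425·a = -43.550 → a = ∂h/∂x = +0.003812
Back-substitute: b = ∂h/∂y = +0.0007877.
|∇h| = √(0.003812² + 0.0007877²) = 0.003893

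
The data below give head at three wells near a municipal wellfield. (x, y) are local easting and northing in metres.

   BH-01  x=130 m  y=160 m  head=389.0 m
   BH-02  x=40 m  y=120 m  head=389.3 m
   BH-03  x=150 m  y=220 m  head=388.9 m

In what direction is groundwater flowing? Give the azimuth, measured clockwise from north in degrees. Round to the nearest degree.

Taking BH-01 as reference: BH-02−BH-01 = (-90, -40, +0.3); BH-03−BH-01 = (20, 60, -0.1).
Solve a·Δx + b·Δy = Δh: det = (-90)·60 − 20·(-40) = -4600.
∂h/∂x = [(+0.3)·60 − (-0.1)·(-40)] / -4600 = -0.003043
∂h/∂y = [(-90)·(-0.1) − 20·(+0.3)] / -4600 = -0.0006522
Flow direction (−∇h) has components (+0.003043 E, +0.0006522 N).
Azimuth = atan2(E, N) = atan2(+0.003043, +0.0006522) = 77.9° ≈ 078°.

078°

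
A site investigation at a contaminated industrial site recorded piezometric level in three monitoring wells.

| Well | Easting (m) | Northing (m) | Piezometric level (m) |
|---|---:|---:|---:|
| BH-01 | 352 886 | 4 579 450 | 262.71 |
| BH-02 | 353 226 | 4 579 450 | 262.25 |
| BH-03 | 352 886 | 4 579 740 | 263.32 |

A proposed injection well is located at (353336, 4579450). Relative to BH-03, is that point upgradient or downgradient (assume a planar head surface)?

downgradient

∂h/∂x = (262.25 − 262.71) / (353226 − 352886) = -0.001353
∂h/∂y = (263.32 − 262.71) / (4579740 − 4579450) = +0.002103
Head at (353336, 4579450) = 262.71 + (-0.001353)·(450) + (+0.002103)·(0) = 262.10 m.
That is lower than the 263.32 m at BH-03, so the point is downgradient.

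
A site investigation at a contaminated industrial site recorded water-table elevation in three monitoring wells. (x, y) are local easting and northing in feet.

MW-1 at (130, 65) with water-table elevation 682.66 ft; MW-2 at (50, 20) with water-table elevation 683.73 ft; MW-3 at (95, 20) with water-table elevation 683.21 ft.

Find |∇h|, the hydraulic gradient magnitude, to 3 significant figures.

With h = a·x + b·y + c and MW-1 as origin, the differences give:
  (-80)·a + (-45)·b = +1.07
  (-35)·a + (-45)·b = +0.55
Eliminate b (×(-45) and ×(-45), subtract): 2025·a = -23.400 → a = ∂h/∂x = -0.01156
Back-substitute: b = ∂h/∂y = -0.003235.
|∇h| = √(-0.01156² + -0.003235²) = 0.012

0.0120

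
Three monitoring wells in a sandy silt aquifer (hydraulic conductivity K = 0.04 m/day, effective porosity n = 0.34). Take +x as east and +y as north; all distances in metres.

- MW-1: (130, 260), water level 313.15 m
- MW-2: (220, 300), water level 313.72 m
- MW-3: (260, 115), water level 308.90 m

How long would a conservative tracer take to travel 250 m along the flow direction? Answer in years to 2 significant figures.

230 years

Taking MW-1 as reference: MW-2−MW-1 = (90, 40, +0.57); MW-3−MW-1 = (130, -145, -4.25).
Solve a·Δx + b·Δy = Δh: det = 90·(-145) − 130·40 = -18250.
∂h/∂x = [(+0.57)·(-145) − (-4.25)·40] / -18250 = -0.004786
∂h/∂y = [90·(-4.25) − 130·(+0.57)] / -18250 = +0.02502
|∇h| = √(-0.004786² + 0.02502²) = 0.02547
Seepage velocity v = K·i/n = 0.04 × 0.02547 / 0.34 = 0.002996 m/day.
t = 250 / 0.002996 = 8.344e+04 days = 228 years.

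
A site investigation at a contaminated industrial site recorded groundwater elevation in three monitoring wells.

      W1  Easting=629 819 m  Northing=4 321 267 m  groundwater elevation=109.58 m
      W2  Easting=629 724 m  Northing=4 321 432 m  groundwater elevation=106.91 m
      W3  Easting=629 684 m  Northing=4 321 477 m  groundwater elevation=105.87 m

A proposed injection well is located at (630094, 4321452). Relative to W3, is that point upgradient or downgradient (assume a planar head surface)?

upgradient

Taking W1 as reference: W2−W1 = (-95, 165, -2.67); W3−W1 = (-135, 210, -3.71).
Solve a·Δx + b·Δy = Δh: det = (-95)·210 − (-135)·165 = 2325.
∂h/∂x = [(-2.67)·210 − (-3.71)·165] / 2325 = +0.02213
∂h/∂y = [(-95)·(-3.71) − (-135)·(-2.67)] / 2325 = -0.003441
Head at (630094, 4321452) = 109.58 + (+0.02213)·(275) + (-0.003441)·(185) = 115.03 m.
That is higher than the 105.87 m at W3, so the point is upgradient.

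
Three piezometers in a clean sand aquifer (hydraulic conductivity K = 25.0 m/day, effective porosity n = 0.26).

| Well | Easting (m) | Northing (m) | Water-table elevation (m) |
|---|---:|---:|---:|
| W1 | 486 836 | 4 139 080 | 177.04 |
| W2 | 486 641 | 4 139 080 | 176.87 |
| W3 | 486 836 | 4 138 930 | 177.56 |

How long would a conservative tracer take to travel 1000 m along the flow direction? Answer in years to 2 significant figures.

8.0 years

∂h/∂x = (176.87 − 177.04) / (486641 − 486836) = +0.0008718
∂h/∂y = (177.56 − 177.04) / (4138930 − 4139080) = -0.003467
|∇h| = √(0.0008718² + -0.003467²) = 0.003575
Seepage velocity v = K·i/n = 25.0 × 0.003575 / 0.26 = 0.3438 m/day.
t = 1000 / 0.3438 = 2909 days = 7.96 years.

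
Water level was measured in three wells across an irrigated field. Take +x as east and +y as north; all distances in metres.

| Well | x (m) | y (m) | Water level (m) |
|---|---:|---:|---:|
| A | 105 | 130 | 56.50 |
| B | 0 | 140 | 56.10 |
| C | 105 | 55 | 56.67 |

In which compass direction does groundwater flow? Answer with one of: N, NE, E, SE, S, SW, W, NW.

NW

Differences from A: to B (Δx, Δy, Δh) = (-105, 10, -0.40); to C = (0, -75, +0.17).
Determinant of the coordinate differences = (-105)·(-75) − 0·10 = 7875.
∂h/∂x = [(-0.40)·(-75) − (+0.17)·10] / 7875 = +0.003594
∂h/∂y = [(-105)·(+0.17) − 0·(-0.40)] / 7875 = -0.002267
Flow = −∇h = (-0.003594 east, +0.002267 north), which points northwest.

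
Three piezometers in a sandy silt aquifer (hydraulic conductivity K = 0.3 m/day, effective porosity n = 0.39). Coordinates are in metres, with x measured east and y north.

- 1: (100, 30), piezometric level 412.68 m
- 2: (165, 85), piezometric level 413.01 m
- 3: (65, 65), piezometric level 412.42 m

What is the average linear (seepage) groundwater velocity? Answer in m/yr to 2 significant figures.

With h = a·x + b·y + c and 1 as origin, the differences give:
  65·a + 55·b = +0.33
  (-35)·a + 35·b = -0.26
Eliminate b (×35 and ×55, subtract): 4200·a = 25.850 → a = ∂h/∂x = +0.006155
Back-substitute: b = ∂h/∂y = -0.001274.
|∇h| = √(0.006155² + -0.001274²) = 0.006285
Seepage velocity v = K·i/n = 0.3 × 0.006285 / 0.39 = 0.004835 m/day = 1.766 m/yr.

1.8 m/yr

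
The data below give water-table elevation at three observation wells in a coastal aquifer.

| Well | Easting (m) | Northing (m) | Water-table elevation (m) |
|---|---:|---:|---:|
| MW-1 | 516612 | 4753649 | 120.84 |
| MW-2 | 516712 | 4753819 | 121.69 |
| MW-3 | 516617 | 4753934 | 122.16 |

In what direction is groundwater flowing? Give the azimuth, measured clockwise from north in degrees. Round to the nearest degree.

With h = a·x + b·y + c and MW-1 as origin, the differences give:
  100·a + 170·b = +0.85
  5·a + 285·b = +1.32
Eliminate b (×285 and ×170, subtract): 27650·a = 17.850 → a = ∂h/∂x = +0.0006456
Back-substitute: b = ∂h/∂y = +0.004620.
Flow direction (−∇h) has components (-0.0006456 E, -0.004620 N).
Azimuth = atan2(E, N) = atan2(-0.0006456, -0.004620) = 188.0° ≈ 188°.

188°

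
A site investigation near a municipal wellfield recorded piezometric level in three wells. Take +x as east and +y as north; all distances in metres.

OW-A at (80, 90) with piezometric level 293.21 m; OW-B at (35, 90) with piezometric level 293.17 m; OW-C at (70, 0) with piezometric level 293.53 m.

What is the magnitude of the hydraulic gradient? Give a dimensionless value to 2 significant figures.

0.0038

Differences from OW-A: to OW-B (Δx, Δy, Δh) = (-45, 0, -0.04); to OW-C = (-10, -90, +0.32).
Determinant of the coordinate differences = (-45)·(-90) − (-10)·0 = 4050.
∂h/∂x = [(-0.04)·(-90) − (+0.32)·0] / 4050 = +0.0008889
∂h/∂y = [(-45)·(+0.32) − (-10)·(-0.04)] / 4050 = -0.003654
|∇h| = √(0.0008889² + -0.003654²) = 0.003761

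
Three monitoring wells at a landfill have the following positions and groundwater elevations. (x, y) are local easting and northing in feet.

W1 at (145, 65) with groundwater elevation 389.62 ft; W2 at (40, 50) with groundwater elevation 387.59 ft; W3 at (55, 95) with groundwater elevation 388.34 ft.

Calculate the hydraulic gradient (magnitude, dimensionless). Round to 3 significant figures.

Three-point gradient (reference W1): Δ to W2 = (-105, -15, -2.03), Δ to W3 = (-90, 30, -1.28).
∂h/∂x = +0.01780, ∂h/∂y = +0.01073 (det = -4500).
|∇h| = √(0.01780² + 0.01073²) = 0.02078

0.0208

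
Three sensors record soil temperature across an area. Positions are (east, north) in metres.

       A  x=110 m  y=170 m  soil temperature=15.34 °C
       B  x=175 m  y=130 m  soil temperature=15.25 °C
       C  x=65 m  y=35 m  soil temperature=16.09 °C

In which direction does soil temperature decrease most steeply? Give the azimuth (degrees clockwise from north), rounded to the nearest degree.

043°

Taking A as reference: B−A = (65, -40, -0.09); C−A = (-45, -135, +0.75).
Determinant of the coordinate differences = 65·(-135) − (-45)·(-40) = -10575.
∂T/∂x = [(-0.09)·(-135) − (+0.75)·(-40)] / -10575 = -0.003986
∂T/∂y = [65·(+0.75) − (-45)·(-0.09)] / -10575 = -0.004227
Steepest decrease is along −∇f: components (+0.003986 E, +0.004227 N).
Azimuth = atan2(+0.003986, +0.004227) = 43.3° ≈ 043°.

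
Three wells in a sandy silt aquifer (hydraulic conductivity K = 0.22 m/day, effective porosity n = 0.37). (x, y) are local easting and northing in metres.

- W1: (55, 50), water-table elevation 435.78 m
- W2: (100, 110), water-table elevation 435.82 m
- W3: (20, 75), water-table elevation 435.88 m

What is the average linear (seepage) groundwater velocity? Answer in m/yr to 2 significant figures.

0.52 m/yr

Three-point gradient (reference W1): Δ to W2 = (45, 60, +0.04), Δ to W3 = (-35, 25, +0.10).
∂h/∂x = -0.001550, ∂h/∂y = +0.001829 (det = 3225).
|∇h| = √(-0.001550² + 0.001829²) = 0.002397
Seepage velocity v = K·i/n = 0.22 × 0.002397 / 0.37 = 0.001425 m/day = 0.5205 m/yr.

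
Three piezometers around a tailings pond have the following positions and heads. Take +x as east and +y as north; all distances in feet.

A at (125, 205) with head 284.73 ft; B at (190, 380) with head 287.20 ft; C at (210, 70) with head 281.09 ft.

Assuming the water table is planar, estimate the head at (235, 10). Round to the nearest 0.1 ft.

279.6 ft

Differences from A: to B (Δx, Δy, Δh) = (65, 175, +2.47); to C = (85, -135, -3.64).
Determinant of the coordinate differences = 65·(-135) − 85·175 = -23650.
∂h/∂x = [(+2.47)·(-135) − (-3.64)·175] / -23650 = -0.01284
∂h/∂y = [65·(-3.64) − 85·(+2.47)] / -23650 = +0.01888
h(235, 10) = 284.73 + (-0.01284)·(110) + (+0.01888)·(-195) = 284.73 -1.412 -3.682 = 279.636 ft.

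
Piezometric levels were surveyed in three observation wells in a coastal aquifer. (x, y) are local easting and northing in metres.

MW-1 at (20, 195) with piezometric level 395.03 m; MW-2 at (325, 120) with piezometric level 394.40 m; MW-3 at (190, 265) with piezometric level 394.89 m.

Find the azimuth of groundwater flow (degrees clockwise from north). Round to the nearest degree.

140°

Differences from MW-1: to MW-2 (Δx, Δy, Δh) = (305, -75, -0.63); to MW-3 = (170, 70, -0.14).
Determinant of the coordinate differences = 305·70 − 170·(-75) = 34100.
∂h/∂x = [(-0.63)·70 − (-0.14)·(-75)] / 34100 = -0.001601
∂h/∂y = [305·(-0.14) − 170·(-0.63)] / 34100 = +0.001889
Flow direction (−∇h) has components (+0.001601 E, -0.001889 N).
Azimuth = atan2(E, N) = atan2(+0.001601, -0.001889) = 139.7° ≈ 140°.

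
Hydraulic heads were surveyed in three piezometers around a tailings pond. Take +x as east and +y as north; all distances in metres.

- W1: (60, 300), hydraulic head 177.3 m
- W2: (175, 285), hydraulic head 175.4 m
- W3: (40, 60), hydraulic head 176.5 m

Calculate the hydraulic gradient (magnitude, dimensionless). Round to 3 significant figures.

0.0166

Taking W1 as reference: W2−W1 = (115, -15, -1.9); W3−W1 = (-20, -240, -0.8).
Determinant of the coordinate differences = 115·(-240) − (-20)·(-15) = -27900.
∂h/∂x = [(-1.9)·(-240) − (-0.8)·(-15)] / -27900 = -0.01591
∂h/∂y = [115·(-0.8) − (-20)·(-1.9)] / -27900 = +0.004659
|∇h| = √(-0.01591² + 0.004659²) = 0.01658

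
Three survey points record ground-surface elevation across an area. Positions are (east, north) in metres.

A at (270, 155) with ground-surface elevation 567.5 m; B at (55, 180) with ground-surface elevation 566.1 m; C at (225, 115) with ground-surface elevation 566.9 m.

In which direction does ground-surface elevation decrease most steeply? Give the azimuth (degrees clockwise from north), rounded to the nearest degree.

227°

Three-point gradient (reference A): Δ to B = (-215, 25, -1.4), Δ to C = (-45, -40, -0.6).
∂z/∂x = +0.007301, ∂z/∂y = +0.006787 (det = 9725).
Steepest decrease is along −∇f: components (-0.007301 E, -0.006787 N).
Azimuth = atan2(-0.007301, -0.006787) = 227.1° ≈ 227°.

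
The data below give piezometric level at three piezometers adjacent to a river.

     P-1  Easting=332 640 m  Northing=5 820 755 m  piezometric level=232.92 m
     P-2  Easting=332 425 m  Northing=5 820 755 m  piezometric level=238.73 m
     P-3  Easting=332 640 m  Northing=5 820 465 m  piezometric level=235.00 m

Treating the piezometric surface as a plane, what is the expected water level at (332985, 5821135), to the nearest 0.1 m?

∂h/∂x = (238.73 − 232.92) / (332425 − 332640) = -0.02702
∂h/∂y = (235.00 − 232.92) / (5820465 − 5820755) = -0.007172
h(332985, 5821135) = 232.92 + (-0.02702)·(345) + (-0.007172)·(380) = 232.92 -9.323 -2.726 = 220.871 m.

220.9 m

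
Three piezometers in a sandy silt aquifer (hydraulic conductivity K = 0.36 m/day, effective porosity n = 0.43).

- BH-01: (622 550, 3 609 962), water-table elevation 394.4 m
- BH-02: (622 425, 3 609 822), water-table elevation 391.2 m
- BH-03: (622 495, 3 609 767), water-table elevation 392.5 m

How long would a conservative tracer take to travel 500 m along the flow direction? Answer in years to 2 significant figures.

75 years

Taking BH-01 as reference: BH-02−BH-01 = (-125, -140, -3.2); BH-03−BH-01 = (-55, -195, -1.9).
Determinant of the coordinate differences = (-125)·(-195) − (-55)·(-140) = 16675.
∂h/∂x = [(-3.2)·(-195) − (-1.9)·(-140)] / 16675 = +0.02147
∂h/∂y = [(-125)·(-1.9) − (-55)·(-3.2)] / 16675 = +0.003688
|∇h| = √(0.02147² + 0.003688²) = 0.02178
Seepage velocity v = K·i/n = 0.36 × 0.02178 / 0.43 = 0.01823 m/day.
t = 500 / 0.01823 = 2.743e+04 days = 75.1 years.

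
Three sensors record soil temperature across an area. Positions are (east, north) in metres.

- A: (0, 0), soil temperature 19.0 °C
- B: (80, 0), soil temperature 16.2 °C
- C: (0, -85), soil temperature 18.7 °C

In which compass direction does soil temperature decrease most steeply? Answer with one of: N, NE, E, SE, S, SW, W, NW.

E

∂T/∂x = (16.2 − 19.0) / (80 − 0) = -0.03500
∂T/∂y = (18.7 − 19.0) / (-85 − 0) = +0.003529
Steepest decrease is along −∇f = (+0.03500 E, -0.003529 N) → east.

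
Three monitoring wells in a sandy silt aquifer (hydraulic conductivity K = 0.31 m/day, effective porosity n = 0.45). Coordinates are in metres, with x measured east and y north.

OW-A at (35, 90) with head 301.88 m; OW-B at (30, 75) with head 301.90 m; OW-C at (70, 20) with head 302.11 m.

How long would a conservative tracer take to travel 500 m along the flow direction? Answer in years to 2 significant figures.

Differences from OW-A: to OW-B (Δx, Δy, Δh) = (-5, -15, +0.02); to OW-C = (35, -70, +0.23).
Solve a·Δx + b·Δy = Δh: det = (-5)·(-70) − 35·(-15) = 875.
∂h/∂x = [(+0.02)·(-70) − (+0.23)·(-15)] / 875 = +0.002343
∂h/∂y = [(-5)·(+0.23) − 35·(+0.02)] / 875 = -0.002114
|∇h| = √(0.002343² + -0.002114²) = 0.003156
Seepage velocity v = K·i/n = 0.31 × 0.003156 / 0.45 = 0.002174 m/day.
t = 500 / 0.002174 = 2.3e+05 days = 630 years.

630 years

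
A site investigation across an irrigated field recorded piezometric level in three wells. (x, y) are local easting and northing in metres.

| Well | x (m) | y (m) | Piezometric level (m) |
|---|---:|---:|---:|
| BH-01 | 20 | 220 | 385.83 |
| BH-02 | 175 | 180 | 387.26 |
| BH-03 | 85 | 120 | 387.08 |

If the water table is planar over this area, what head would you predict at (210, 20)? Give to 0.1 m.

With h = a·x + b·y + c and BH-01 as origin, the differences give:
  155·a + (-40)·b = +1.43
  65·a + (-100)·b = +1.25
Eliminate b (×(-100) and ×(-40), subtract): -12900·a = -93.000 → a = ∂h/∂x = +0.007209
Back-substitute: b = ∂h/∂y = -0.007814.
h(210, 20) = 385.83 + (+0.007209)·(190) + (-0.007814)·(-200) = 385.83 +1.370 +1.563 = 388.763 m.

388.8 m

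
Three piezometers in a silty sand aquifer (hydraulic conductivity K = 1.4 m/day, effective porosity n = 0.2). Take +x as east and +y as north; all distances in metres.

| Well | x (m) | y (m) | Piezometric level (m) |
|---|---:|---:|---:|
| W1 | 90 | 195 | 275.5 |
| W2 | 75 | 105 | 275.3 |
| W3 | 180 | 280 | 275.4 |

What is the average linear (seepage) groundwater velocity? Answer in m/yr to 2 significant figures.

Differences from W1: to W2 (Δx, Δy, Δh) = (-15, -90, -0.2); to W3 = (90, 85, -0.1).
Solve a·Δx + b·Δy = Δh: det = (-15)·85 − 90·(-90) = 6825.
∂h/∂x = [(-0.2)·85 − (-0.1)·(-90)] / 6825 = -0.003810
∂h/∂y = [(-15)·(-0.1) − 90·(-0.2)] / 6825 = +0.002857
|∇h| = √(-0.003810² + 0.002857²) = 0.004762
Seepage velocity v = K·i/n = 1.4 × 0.004762 / 0.2 = 0.03333 m/day = 12.17 m/yr.

12 m/yr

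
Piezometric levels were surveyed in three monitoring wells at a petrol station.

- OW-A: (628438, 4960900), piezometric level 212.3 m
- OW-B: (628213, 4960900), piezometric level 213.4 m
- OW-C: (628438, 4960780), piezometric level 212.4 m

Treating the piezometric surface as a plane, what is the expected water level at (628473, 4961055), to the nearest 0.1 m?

∂h/∂x = (213.4 − 212.3) / (628213 − 628438) = -0.004889
∂h/∂y = (212.4 − 212.3) / (4960780 − 4960900) = -0.0008333
h(628473, 4961055) = 212.3 + (-0.004889)·(35) + (-0.0008333)·(155) = 212.3 -0.171 -0.129 = 212.000 m.

212.0 m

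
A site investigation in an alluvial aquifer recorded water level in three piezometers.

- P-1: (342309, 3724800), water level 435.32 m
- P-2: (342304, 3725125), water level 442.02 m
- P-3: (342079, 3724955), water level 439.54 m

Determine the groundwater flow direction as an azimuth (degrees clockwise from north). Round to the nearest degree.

168°

With h = a·x + b·y + c and P-1 as origin, the differences give:
  (-5)·a + 325·b = +6.70
  (-230)·a + 155·b = +4.22
Eliminate b (×155 and ×325, subtract): 73975·a = -333.000 → a = ∂h/∂x = -0.004502
Back-substitute: b = ∂h/∂y = +0.02055.
Flow direction (−∇h) has components (+0.004502 E, -0.02055 N).
Azimuth = atan2(E, N) = atan2(+0.004502, -0.02055) = 167.6° ≈ 168°.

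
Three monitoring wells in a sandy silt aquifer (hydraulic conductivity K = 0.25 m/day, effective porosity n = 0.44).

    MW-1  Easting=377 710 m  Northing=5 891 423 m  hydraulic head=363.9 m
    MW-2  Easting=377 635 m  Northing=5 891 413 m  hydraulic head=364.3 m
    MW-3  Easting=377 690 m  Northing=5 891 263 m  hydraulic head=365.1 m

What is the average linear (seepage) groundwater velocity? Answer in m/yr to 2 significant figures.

1.7 m/yr

Differences from MW-1: to MW-2 (Δx, Δy, Δh) = (-75, -10, +0.4); to MW-3 = (-20, -160, +1.2).
Determinant of the coordinate differences = (-75)·(-160) − (-20)·(-10) = 11800.
∂h/∂x = [(+0.4)·(-160) − (+1.2)·(-10)] / 11800 = -0.004407
∂h/∂y = [(-75)·(+1.2) − (-20)·(+0.4)] / 11800 = -0.006949
|∇h| = √(-0.004407² + -0.006949²) = 0.008229
Seepage velocity v = K·i/n = 0.25 × 0.008229 / 0.44 = 0.004676 m/day = 1.708 m/yr.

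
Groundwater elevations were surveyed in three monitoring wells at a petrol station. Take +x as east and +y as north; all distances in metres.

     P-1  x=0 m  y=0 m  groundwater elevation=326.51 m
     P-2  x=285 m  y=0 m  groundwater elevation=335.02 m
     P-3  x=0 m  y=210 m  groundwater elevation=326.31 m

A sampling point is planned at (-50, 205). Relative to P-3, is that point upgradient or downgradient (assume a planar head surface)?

downgradient

∂h/∂x = (335.02 − 326.51) / (285 − 0) = +0.02986
∂h/∂y = (326.31 − 326.51) / (210 − 0) = -0.0009524
Head at (-50, 205) = 326.51 + (+0.02986)·(-50) + (-0.0009524)·(205) = 324.82 m.
That is lower than the 326.31 m at P-3, so the point is downgradient.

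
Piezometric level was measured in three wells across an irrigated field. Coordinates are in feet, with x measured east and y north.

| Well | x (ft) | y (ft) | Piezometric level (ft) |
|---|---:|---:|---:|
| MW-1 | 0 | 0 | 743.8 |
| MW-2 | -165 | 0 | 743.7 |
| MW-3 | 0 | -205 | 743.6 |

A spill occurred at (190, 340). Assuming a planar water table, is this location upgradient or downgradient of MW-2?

∂h/∂x = (743.7 − 743.8) / (-165 − 0) = +0.0006061
∂h/∂y = (743.6 − 743.8) / (-205 − 0) = +0.0009756
Head at (190, 340) = 743.8 + (+0.0006061)·(190) + (+0.0009756)·(340) = 744.25 ft.
That is higher than the 743.7 ft at MW-2, so the point is upgradient.

upgradient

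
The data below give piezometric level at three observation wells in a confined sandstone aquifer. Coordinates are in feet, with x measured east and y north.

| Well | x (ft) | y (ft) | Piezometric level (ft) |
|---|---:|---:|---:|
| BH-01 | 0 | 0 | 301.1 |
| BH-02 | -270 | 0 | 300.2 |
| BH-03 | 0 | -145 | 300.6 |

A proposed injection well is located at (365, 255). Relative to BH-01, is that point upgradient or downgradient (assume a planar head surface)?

upgradient

∂h/∂x = (300.2 − 301.1) / (-270 − 0) = +0.003333
∂h/∂y = (300.6 − 301.1) / (-145 − 0) = +0.003448
Head at (365, 255) = 301.1 + (+0.003333)·(365) + (+0.003448)·(255) = 303.20 ft.
That is higher than the 301.1 ft at BH-01, so the point is upgradient.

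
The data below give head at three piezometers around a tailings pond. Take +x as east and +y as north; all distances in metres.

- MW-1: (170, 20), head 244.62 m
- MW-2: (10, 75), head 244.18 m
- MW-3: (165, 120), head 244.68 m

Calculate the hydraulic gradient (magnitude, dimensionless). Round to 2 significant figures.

0.0031

Differences from MW-1: to MW-2 (Δx, Δy, Δh) = (-160, 55, -0.44); to MW-3 = (-5, 100, +0.06).
Solve a·Δx + b·Δy = Δh: det = (-160)·100 − (-5)·55 = -15725.
∂h/∂x = [(-0.44)·100 − (+0.06)·55] / -15725 = +0.003008
∂h/∂y = [(-160)·(+0.06) − (-5)·(-0.44)] / -15725 = +0.0007504
|∇h| = √(0.003008² + 0.0007504²) = 0.0031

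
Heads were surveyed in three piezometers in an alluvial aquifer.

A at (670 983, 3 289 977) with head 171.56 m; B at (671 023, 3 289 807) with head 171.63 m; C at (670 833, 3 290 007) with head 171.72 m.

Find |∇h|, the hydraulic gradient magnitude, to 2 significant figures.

0.0014

Taking A as reference: B−A = (40, -170, +0.07); C−A = (-150, 30, +0.16).
Solve a·Δx + b·Δy = Δh: det = 40·30 − (-150)·(-170) = -24300.
∂h/∂x = [(+0.07)·30 − (+0.16)·(-170)] / -24300 = -0.001206
∂h/∂y = [40·(+0.16) − (-150)·(+0.07)] / -24300 = -0.0006955
|∇h| = √(-0.001206² + -0.0006955²) = 0.001392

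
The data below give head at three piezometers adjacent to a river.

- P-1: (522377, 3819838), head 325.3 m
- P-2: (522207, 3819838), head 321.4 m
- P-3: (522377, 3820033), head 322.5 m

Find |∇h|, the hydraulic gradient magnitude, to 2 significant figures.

0.027

∂h/∂x = (321.4 − 325.3) / (522207 − 522377) = +0.02294
∂h/∂y = (322.5 − 325.3) / (3820033 − 3819838) = -0.01436
|∇h| = √(0.02294² + -0.01436²) = 0.02706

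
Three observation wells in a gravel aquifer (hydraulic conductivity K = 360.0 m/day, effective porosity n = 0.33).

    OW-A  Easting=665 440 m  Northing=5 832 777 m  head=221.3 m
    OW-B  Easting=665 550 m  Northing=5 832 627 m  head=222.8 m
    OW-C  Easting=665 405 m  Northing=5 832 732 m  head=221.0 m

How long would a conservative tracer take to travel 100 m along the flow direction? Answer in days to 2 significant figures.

Taking OW-A as reference: OW-B−OW-A = (110, -150, +1.5); OW-C−OW-A = (-35, -45, -0.3).
Determinant of the coordinate differences = 110·(-45) − (-35)·(-150) = -10200.
∂h/∂x = [(+1.5)·(-45) − (-0.3)·(-150)] / -10200 = +0.01103
∂h/∂y = [110·(-0.3) − (-35)·(+1.5)] / -10200 = -0.001912
|∇h| = √(0.01103² + -0.001912²) = 0.01119
Seepage velocity v = K·i/n = 360.0 × 0.01119 / 0.33 = 12.21 m/day.
t = 100 / 12.21 = 8.19 days.

8.2 days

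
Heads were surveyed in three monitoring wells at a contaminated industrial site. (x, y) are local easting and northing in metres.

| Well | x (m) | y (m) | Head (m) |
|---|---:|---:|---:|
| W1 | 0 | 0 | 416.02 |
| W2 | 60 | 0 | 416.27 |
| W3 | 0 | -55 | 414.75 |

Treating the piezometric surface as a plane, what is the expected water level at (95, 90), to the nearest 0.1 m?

418.5 m

∂h/∂x = (416.27 − 416.02) / (60 − 0) = +0.004167
∂h/∂y = (414.75 − 416.02) / (-55 − 0) = +0.02309
h(95, 90) = 416.02 + (+0.004167)·(95) + (+0.02309)·(90) = 416.02 +0.396 +2.078 = 418.494 m.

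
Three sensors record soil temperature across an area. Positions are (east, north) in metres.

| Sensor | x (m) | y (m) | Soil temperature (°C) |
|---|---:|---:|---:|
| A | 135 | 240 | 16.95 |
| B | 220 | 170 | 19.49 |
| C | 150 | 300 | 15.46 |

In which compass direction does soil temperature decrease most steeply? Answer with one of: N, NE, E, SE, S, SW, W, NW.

Taking A as reference: B−A = (85, -70, +2.54); C−A = (15, 60, -1.49).
Determinant of the coordinate differences = 85·60 − 15·(-70) = 6150.
∂T/∂x = [(+2.54)·60 − (-1.49)·(-70)] / 6150 = +0.007821
∂T/∂y = [85·(-1.49) − 15·(+2.54)] / 6150 = -0.02679
Steepest decrease is along −∇f = (-0.007821 E, +0.02679 N) → north.

N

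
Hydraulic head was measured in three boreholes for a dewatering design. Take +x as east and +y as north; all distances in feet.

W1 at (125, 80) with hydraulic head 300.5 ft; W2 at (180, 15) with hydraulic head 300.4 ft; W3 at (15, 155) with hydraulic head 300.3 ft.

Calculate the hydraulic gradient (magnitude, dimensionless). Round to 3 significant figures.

0.00994

Differences from W1: to W2 (Δx, Δy, Δh) = (55, -65, -0.1); to W3 = (-110, 75, -0.2).
Determinant of the coordinate differences = 55·75 − (-110)·(-65) = -3025.
∂h/∂x = [(-0.1)·75 − (-0.2)·(-65)] / -3025 = +0.006777
∂h/∂y = [55·(-0.2) − (-110)·(-0.1)] / -3025 = +0.007273
|∇h| = √(0.006777² + 0.007273²) = 0.009941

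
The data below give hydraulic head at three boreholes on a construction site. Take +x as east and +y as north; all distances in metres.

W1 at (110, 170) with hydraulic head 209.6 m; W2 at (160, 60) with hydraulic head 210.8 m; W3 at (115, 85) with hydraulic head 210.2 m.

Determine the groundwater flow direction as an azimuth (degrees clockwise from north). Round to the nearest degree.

304°

With h = a·x + b·y + c and W1 as origin, the differences give:
  50·a + (-110)·b = +1.2
  5·a + (-85)·b = +0.6
Eliminate b (×(-85) and ×(-110), subtract): -3700·a = -36.00 → a = ∂h/∂x = +0.009730
Back-substitute: b = ∂h/∂y = -0.006486.
Flow direction (−∇h) has components (-0.009730 E, +0.006486 N).
Azimuth = atan2(E, N) = atan2(-0.009730, +0.006486) = 303.7° ≈ 304°.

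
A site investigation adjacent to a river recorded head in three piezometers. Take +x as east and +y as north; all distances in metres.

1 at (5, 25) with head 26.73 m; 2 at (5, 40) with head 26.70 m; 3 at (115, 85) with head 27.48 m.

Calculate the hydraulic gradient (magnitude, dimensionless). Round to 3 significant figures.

Differences from 1: to 2 (Δx, Δy, Δh) = (0, 15, -0.03); to 3 = (110, 60, +0.75).
Determinant of the coordinate differences = 0·60 − 110·15 = -1650.
∂h/∂x = [(-0.03)·60 − (+0.75)·15] / -1650 = +0.007909
∂h/∂y = [0·(+0.75) − 110·(-0.03)] / -1650 = -0.002000
|∇h| = √(0.007909² + -0.002000²) = 0.008158

0.00816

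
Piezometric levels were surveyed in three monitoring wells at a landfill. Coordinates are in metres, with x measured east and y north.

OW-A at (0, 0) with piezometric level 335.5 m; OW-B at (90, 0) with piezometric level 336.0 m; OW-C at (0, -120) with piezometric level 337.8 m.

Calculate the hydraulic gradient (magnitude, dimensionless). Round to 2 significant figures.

0.020

∂h/∂x = (336.0 − 335.5) / (90 − 0) = +0.005556
∂h/∂y = (337.8 − 335.5) / (-120 − 0) = -0.01917
|∇h| = √(0.005556² + -0.01917²) = 0.01996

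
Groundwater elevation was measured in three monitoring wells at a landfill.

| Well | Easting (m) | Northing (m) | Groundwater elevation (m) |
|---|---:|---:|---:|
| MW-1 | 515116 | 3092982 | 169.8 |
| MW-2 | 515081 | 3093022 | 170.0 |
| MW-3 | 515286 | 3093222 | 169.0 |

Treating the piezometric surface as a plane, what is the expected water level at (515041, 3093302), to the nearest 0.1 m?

170.3 m

Differences from MW-1: to MW-2 (Δx, Δy, Δh) = (-35, 40, +0.2); to MW-3 = (170, 240, -0.8).
Solve a·Δx + b·Δy = Δh: det = (-35)·240 − 170·40 = -15200.
∂h/∂x = [(+0.2)·240 − (-0.8)·40] / -15200 = -0.005263
∂h/∂y = [(-35)·(-0.8) − 170·(+0.2)] / -15200 = +0.0003947
h(515041, 3093302) = 169.8 + (-0.005263)·(-75) + (+0.0003947)·(320) = 169.8 +0.395 +0.126 = 170.321 m.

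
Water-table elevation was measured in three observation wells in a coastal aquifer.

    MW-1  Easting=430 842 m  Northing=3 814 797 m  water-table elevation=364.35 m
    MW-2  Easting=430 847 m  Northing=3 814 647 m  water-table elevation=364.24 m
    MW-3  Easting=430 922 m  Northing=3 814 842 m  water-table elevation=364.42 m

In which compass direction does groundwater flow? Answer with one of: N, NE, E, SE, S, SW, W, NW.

SW

Differences from MW-1: to MW-2 (Δx, Δy, Δh) = (5, -150, -0.11); to MW-3 = (80, 45, +0.07).
Solve a·Δx + b·Δy = Δh: det = 5·45 − 80·(-150) = 12225.
∂h/∂x = [(-0.11)·45 − (+0.07)·(-150)] / 12225 = +0.0004540
∂h/∂y = [5·(+0.07) − 80·(-0.11)] / 12225 = +0.0007485
Flow = −∇h = (-0.0004540 east, -0.0007485 north), which points southwest.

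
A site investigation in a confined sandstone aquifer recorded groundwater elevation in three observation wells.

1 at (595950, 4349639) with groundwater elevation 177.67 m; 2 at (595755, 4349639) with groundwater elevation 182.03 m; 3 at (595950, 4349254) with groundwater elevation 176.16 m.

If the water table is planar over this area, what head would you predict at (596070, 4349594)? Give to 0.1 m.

∂h/∂x = (182.03 − 177.67) / (595755 − 595950) = -0.02236
∂h/∂y = (176.16 − 177.67) / (4349254 − 4349639) = +0.003922
h(596070, 4349594) = 177.67 + (-0.02236)·(120) + (+0.003922)·(-45) = 177.67 -2.683 -0.176 = 174.810 m.

174.8 m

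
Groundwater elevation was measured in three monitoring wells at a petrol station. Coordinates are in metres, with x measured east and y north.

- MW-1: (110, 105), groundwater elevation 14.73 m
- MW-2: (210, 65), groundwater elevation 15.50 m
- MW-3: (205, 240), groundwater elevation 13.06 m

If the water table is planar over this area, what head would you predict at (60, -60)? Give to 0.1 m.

Taking MW-1 as reference: MW-2−MW-1 = (100, -40, +0.77); MW-3−MW-1 = (95, 135, -1.67).
Solve a·Δx + b·Δy = Δh: det = 100·135 − 95·(-40) = 17300.
∂h/∂x = [(+0.77)·135 − (-1.67)·(-40)] / 17300 = +0.002147
∂h/∂y = [100·(-1.67) − 95·(+0.77)] / 17300 = -0.01388
h(60, -60) = 14.73 + (+0.002147)·(-50) + (-0.01388)·(-165) = 14.73 -0.107 +2.290 = 16.913 m.

16.9 m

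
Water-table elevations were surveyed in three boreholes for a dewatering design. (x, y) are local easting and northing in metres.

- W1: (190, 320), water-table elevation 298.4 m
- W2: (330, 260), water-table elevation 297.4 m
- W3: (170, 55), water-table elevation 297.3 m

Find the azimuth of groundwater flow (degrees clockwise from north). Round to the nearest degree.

With h = a·x + b·y + c and W1 as origin, the differences give:
  140·a + (-60)·b = -1.0
  (-20)·a + (-265)·b = -1.1
Eliminate b (×(-265) and ×(-60), subtract): -38300·a = 199.00 → a = ∂h/∂x = -0.005196
Back-substitute: b = ∂h/∂y = +0.004543.
Flow direction (−∇h) has components (+0.005196 E, -0.004543 N).
Azimuth = atan2(E, N) = atan2(+0.005196, -0.004543) = 131.2° ≈ 131°.

131°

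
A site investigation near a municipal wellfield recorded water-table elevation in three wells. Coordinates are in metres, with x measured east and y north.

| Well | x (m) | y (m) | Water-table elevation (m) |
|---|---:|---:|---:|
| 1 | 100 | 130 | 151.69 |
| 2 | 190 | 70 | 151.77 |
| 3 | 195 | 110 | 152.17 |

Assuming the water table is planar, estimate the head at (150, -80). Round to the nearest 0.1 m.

Taking 1 as reference: 2−1 = (90, -60, +0.08); 3−1 = (95, -20, +0.48).
Determinant of the coordinate differences = 90·(-20) − 95·(-60) = 3900.
∂h/∂x = [(+0.08)·(-20) − (+0.48)·(-60)] / 3900 = +0.006974
∂h/∂y = [90·(+0.48) − 95·(+0.08)] / 3900 = +0.009128
h(150, -80) = 151.69 + (+0.006974)·(50) + (+0.009128)·(-210) = 151.69 +0.349 -1.917 = 150.122 m.

150.1 m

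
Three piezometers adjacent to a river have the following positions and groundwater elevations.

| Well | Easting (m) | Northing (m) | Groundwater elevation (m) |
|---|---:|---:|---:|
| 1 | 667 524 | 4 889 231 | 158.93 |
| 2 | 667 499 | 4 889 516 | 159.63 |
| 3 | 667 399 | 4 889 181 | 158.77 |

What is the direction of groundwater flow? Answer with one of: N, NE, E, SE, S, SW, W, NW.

S

With h = a·x + b·y + c and 1 as origin, the differences give:
  (-25)·a + 285·b = +0.70
  (-125)·a + (-50)·b = -0.16
Eliminate b (×(-50) and ×285, subtract): 36875·a = 10.600 → a = ∂h/∂x = +0.0002875
Back-substitute: b = ∂h/∂y = +0.002481.
Flow = −∇h = (-0.0002875 east, -0.002481 north), which points south.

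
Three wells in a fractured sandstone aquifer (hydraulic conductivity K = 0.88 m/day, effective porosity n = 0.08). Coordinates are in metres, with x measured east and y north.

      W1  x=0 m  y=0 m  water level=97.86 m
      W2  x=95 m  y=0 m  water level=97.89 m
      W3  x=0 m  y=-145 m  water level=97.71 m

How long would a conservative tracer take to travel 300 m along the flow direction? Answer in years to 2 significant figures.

∂h/∂x = (97.89 − 97.86) / (95 − 0) = +0.0003158
∂h/∂y = (97.71 − 97.86) / (-145 − 0) = +0.001034
|∇h| = √(0.0003158² + 0.001034²) = 0.001081
Seepage velocity v = K·i/n = 0.88 × 0.001081 / 0.08 = 0.01189 m/day.
t = 300 / 0.01189 = 2.523e+04 days = 69.1 years.

69 years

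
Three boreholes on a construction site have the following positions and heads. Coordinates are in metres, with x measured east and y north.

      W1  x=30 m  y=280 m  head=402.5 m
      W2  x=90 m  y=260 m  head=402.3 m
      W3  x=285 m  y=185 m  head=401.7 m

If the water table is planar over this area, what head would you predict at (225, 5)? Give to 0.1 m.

Differences from W1: to W2 (Δx, Δy, Δh) = (60, -20, -0.2); to W3 = (255, -95, -0.8).
Determinant of the coordinate differences = 60·(-95) − 255·(-20) = -600.
∂h/∂x = [(-0.2)·(-95) − (-0.8)·(-20)] / -600 = -0.005000
∂h/∂y = [60·(-0.8) − 255·(-0.2)] / -600 = -0.005000
h(225, 5) = 402.5 + (-0.005000)·(195) + (-0.005000)·(-275) = 402.5 -0.975 +1.375 = 402.900 m.

402.9 m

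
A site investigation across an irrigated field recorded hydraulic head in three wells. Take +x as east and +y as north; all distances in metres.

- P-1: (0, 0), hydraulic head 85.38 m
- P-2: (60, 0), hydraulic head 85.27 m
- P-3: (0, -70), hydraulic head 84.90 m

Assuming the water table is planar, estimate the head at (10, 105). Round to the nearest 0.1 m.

86.1 m

∂h/∂x = (85.27 − 85.38) / (60 − 0) = -0.001833
∂h/∂y = (84.90 − 85.38) / (-70 − 0) = +0.006857
h(10, 105) = 85.38 + (-0.001833)·(10) + (+0.006857)·(105) = 85.38 -0.018 +0.720 = 86.082 m.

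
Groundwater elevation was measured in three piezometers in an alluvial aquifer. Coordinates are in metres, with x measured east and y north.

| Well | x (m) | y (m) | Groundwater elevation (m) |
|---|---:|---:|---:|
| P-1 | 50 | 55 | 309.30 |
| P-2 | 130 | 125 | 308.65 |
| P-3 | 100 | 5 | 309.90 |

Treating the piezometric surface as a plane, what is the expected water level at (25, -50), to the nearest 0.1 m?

310.4 m

Three-point gradient (reference P-1): Δ to P-2 = (80, 70, -0.65), Δ to P-3 = (50, -50, +0.60).
∂h/∂x = +0.001267, ∂h/∂y = -0.01073 (det = -7500).
h(25, -50) = 309.30 + (+0.001267)·(-25) + (-0.01073)·(-105) = 309.30 -0.032 +1.127 = 310.395 m.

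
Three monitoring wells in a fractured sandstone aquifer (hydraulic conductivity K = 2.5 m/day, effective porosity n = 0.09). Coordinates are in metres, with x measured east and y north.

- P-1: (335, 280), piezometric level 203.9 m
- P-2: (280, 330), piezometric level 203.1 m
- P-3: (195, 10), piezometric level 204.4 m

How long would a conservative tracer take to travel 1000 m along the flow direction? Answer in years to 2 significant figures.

Differences from P-1: to P-2 (Δx, Δy, Δh) = (-55, 50, -0.8); to P-3 = (-140, -270, +0.5).
Solve a·Δx + b·Δy = Δh: det = (-55)·(-270) − (-140)·50 = 21850.
∂h/∂x = [(-0.8)·(-270) − (+0.5)·50] / 21850 = +0.008741
∂h/∂y = [(-55)·(+0.5) − (-140)·(-0.8)] / 21850 = -0.006384
|∇h| = √(0.008741² + -0.006384²) = 0.01082
Seepage velocity v = K·i/n = 2.5 × 0.01082 / 0.09 = 0.3006 m/day.
t = 1000 / 0.3006 = 3327 days = 9.11 years.

9.1 years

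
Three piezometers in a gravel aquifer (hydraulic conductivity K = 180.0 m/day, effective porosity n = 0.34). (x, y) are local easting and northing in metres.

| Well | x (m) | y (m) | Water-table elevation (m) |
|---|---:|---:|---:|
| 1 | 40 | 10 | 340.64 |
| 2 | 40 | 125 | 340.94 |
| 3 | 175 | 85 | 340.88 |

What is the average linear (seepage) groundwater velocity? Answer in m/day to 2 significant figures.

With h = a·x + b·y + c and 1 as origin, the differences give:
  0·a + 115·b = +0.30
  135·a + 75·b = +0.24
Eliminate b (×75 and ×115, subtract): -15525·a = -5.100 → a = ∂h/∂x = +0.0003285
Back-substitute: b = ∂h/∂y = +0.002609.
|∇h| = √(0.0003285² + 0.002609²) = 0.00263
Seepage velocity v = K·i/n = 180.0 × 0.00263 / 0.34 = 1.392 m/day.

1.4 m/day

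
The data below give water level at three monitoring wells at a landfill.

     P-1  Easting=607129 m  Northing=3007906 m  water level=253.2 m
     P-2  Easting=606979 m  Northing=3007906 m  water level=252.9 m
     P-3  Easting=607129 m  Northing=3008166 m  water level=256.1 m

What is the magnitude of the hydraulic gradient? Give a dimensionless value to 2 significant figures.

0.011

∂h/∂x = (252.9 − 253.2) / (606979 − 607129) = +0.002000
∂h/∂y = (256.1 − 253.2) / (3008166 − 3007906) = +0.01115
|∇h| = √(0.002000² + 0.01115²) = 0.01133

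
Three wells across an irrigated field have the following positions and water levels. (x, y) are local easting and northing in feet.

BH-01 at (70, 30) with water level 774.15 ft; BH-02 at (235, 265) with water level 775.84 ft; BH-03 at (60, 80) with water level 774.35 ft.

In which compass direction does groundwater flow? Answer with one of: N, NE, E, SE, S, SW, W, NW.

SW

Differences from BH-01: to BH-02 (Δx, Δy, Δh) = (165, 235, +1.69); to BH-03 = (-10, 50, +0.20).
Solve a·Δx + b·Δy = Δh: det = 165·50 − (-10)·235 = 10600.
∂h/∂x = [(+1.69)·50 − (+0.20)·235] / 10600 = +0.003538
∂h/∂y = [165·(+0.20) − (-10)·(+1.69)] / 10600 = +0.004708
Flow = −∇h = (-0.003538 east, -0.004708 north), which points southwest.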